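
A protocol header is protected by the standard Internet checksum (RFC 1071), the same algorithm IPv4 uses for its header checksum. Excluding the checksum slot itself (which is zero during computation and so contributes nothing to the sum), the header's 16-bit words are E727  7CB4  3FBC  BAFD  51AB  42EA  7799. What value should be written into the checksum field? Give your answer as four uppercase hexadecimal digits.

953A

One's-complement addition (fold any carry out of bit 15 back into bit 0):
  0xE727 + 0x7CB4 = 0x163DB → wrap carry → 0x63DC
  0x63DC + 0x3FBC = 0x0A398
  0xA398 + 0xBAFD = 0x15E95 → wrap carry → 0x5E96
  0x5E96 + 0x51AB = 0x0B041
  0xB041 + 0x42EA = 0x0F32B
  0xF32B + 0x7799 = 0x16AC4 → wrap carry → 0x6AC5
One's-complement sum = 0x6AC5.
Checksum = ~0x6AC5 & 0xFFFF = 0x953A.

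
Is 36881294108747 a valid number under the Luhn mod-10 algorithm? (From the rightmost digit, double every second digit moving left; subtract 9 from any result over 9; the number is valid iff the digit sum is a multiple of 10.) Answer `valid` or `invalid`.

invalid

From the right, keep odd positions and double even positions (subtract 9 from any doubled value over 9):
  doubled (positions 2,4,...): 8 7 2 9 2 7 6 → sum 41
  kept (positions 1,3,...): 7 7 0 4 2 8 6 → sum 34
Total = 75.
75 mod 10 = 5, so the number is invalid.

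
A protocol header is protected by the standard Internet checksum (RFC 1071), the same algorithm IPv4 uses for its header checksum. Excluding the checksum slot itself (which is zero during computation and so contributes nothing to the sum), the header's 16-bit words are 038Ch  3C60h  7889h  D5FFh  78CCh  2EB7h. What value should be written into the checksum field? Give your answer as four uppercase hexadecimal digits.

One's-complement addition (fold any carry out of bit 15 back into bit 0):
  0x038C + 0x3C60 = 0x03FEC
  0x3FEC + 0x7889 = 0x0B875
  0xB875 + 0xD5FF = 0x18E74 → wrap carry → 0x8E75
  0x8E75 + 0x78CC = 0x10741 → wrap carry → 0x0742
  0x0742 + 0x2EB7 = 0x035F9
One's-complement sum = 0x35F9.
Checksum = ~0x35F9 & 0xFFFF = 0xCA06.

CA06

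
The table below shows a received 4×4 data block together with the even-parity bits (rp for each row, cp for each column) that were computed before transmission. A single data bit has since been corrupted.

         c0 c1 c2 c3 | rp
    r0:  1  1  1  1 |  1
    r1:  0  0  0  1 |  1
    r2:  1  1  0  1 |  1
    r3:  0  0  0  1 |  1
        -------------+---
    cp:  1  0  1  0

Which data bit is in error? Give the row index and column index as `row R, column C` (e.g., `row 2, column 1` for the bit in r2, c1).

Recompute each row's even parity and compare to rp:
  r0: data parity 0, sent rp 1 → mismatch
  r1: data parity 1, sent rp 1 → ok
  r2: data parity 1, sent rp 1 → ok
  r3: data parity 1, sent rp 1 → ok
Recompute each column's even parity and compare to cp:
  c0: data parity 0, sent cp 1 → mismatch
  c1: data parity 0, sent cp 0 → ok
  c2: data parity 1, sent cp 1 → ok
  c3: data parity 0, sent cp 0 → ok
Exactly one row (r0) and one column (c0) fail → the flipped bit is at their intersection.

row 0, column 0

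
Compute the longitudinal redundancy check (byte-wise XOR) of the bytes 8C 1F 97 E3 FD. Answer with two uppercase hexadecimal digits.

1A

XOR the bytes together:
  start with 0x8C
  0x8C ⊕ 0x1F = 0x93
  0x93 ⊕ 0x97 = 0x04
  0x04 ⊕ 0xE3 = 0xE7
  0xE7 ⊕ 0xFD = 0x1A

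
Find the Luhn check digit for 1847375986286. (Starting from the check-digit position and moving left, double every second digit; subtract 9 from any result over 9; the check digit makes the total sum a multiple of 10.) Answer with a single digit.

4

Partial digits right→left: 6 8 2 6 8 9 5 7 3 7 4 8 1
Double every second digit counting from the check-digit position (so the 1st, 3rd, 5th, ... of the partial from the right).
  doubled (with −9 where >9): 3 4 7 1 6 8 2 → sum 31
  kept as-is: 8 6 9 7 7 8 → sum 45
Total = 31 + 45 = 76.
Check digit = (10 − (76 mod 10)) mod 10 = 4.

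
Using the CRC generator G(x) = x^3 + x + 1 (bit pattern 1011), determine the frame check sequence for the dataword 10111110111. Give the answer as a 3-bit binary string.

101

Append 3 zeros: 10111110111000. Divide by 1011 (XOR where the leading bit is 1):
  pos 0: 1011 XOR 1011 = 0000
  pos 4: 1110 XOR 1011 = 0101
  pos 5: 1011 XOR 1011 = 0000
  pos 9: 1100 XOR 1011 = 0111
  pos 10: 1110 XOR 1011 = 0101
Remainder (last 3 bits) = 101. This is the CRC / FCS.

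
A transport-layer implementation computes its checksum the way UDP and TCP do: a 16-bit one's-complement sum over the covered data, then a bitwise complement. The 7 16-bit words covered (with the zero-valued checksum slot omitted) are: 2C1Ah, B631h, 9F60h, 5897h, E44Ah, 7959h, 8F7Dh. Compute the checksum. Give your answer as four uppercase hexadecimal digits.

389A

One's-complement addition (fold any carry out of bit 15 back into bit 0):
  0x2C1A + 0xB631 = 0x0E24B
  0xE24B + 0x9F60 = 0x181AB → wrap carry → 0x81AC
  0x81AC + 0x5897 = 0x0DA43
  0xDA43 + 0xE44A = 0x1BE8D → wrap carry → 0xBE8E
  0xBE8E + 0x7959 = 0x137E7 → wrap carry → 0x37E8
  0x37E8 + 0x8F7D = 0x0C765
One's-complement sum = 0xC765.
Checksum = ~0xC765 & 0xFFFF = 0x389A.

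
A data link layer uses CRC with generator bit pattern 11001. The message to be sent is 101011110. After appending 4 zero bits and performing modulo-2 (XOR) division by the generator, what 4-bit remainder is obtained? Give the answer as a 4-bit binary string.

0100

Append 4 zeros: 1010111100000. Divide by 11001 (XOR where the leading bit is 1):
  pos 0: 10101 XOR 11001 = 01100
  pos 1: 11001 XOR 11001 = 00000
  pos 6: 11000 XOR 11001 = 00001
Remainder (last 4 bits) = 0100. This is the CRC / FCS.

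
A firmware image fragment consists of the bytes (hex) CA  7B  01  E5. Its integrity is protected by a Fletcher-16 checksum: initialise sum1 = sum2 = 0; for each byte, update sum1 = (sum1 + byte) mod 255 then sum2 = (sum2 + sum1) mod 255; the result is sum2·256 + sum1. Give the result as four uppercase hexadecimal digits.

852D

Running sums (mod 255):
  after byte 0 (CA): sum1=202, sum2=202
  after byte 1 (7B): sum1=70, sum2=17
  after byte 2 (01): sum1=71, sum2=88
  after byte 3 (E5): sum1=45, sum2=133
Checksum = sum2·256 + sum1 = 133·256 + 45 = 34093 = 0x852D.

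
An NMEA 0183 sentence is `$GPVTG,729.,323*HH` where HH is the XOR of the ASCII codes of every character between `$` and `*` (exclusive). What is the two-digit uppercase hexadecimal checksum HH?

XOR the ASCII codes of the payload characters:
  'G' = 0x47 → acc = 0x47
  'P' = 0x50 → acc = 0x17
  'V' = 0x56 → acc = 0x41
  'T' = 0x54 → acc = 0x15
  'G' = 0x47 → acc = 0x52
  ',' = 0x2C → acc = 0x7E
  '7' = 0x37 → acc = 0x49
  '2' = 0x32 → acc = 0x7B
  '9' = 0x39 → acc = 0x42
  '.' = 0x2E → acc = 0x6C
  ',' = 0x2C → acc = 0x40
  '3' = 0x33 → acc = 0x73
  '2' = 0x32 → acc = 0x41
  '3' = 0x33 → acc = 0x72
Checksum = 0x72.

72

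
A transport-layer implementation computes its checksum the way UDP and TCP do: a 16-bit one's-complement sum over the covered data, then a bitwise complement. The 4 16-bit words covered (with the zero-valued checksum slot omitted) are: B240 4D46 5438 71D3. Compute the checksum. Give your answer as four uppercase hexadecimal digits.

3A6D

One's-complement addition (fold any carry out of bit 15 back into bit 0):
  0xB240 + 0x4D46 = 0x0FF86
  0xFF86 + 0x5438 = 0x153BE → wrap carry → 0x53BF
  0x53BF + 0x71D3 = 0x0C592
One's-complement sum = 0xC592.
Checksum = ~0xC592 & 0xFFFF = 0x3A6D.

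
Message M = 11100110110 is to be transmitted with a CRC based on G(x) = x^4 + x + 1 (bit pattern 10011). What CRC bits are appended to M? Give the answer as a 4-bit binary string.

Append 4 zeros: 111001101100000. Divide by 10011 (XOR where the leading bit is 1):
  pos 0: 11100 XOR 10011 = 01111
  pos 1: 11111 XOR 10011 = 01100
  pos 2: 11001 XOR 10011 = 01010
  pos 3: 10100 XOR 10011 = 00111
  pos 5: 11111 XOR 10011 = 01100
  pos 6: 11000 XOR 10011 = 01011
  pos 7: 10110 XOR 10011 = 00101
  pos 9: 10100 XOR 10011 = 00111
Remainder (last 4 bits) = 1110. This is the CRC / FCS.

1110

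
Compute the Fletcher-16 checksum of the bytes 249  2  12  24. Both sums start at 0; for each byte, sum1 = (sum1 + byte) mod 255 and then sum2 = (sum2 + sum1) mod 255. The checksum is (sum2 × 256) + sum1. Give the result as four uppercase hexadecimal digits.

1E20

Running sums (mod 255):
  after byte 0 (249): sum1=249, sum2=249
  after byte 1 (2): sum1=251, sum2=245
  after byte 2 (12): sum1=8, sum2=253
  after byte 3 (24): sum1=32, sum2=30
Checksum = sum2·256 + sum1 = 30·256 + 32 = 7712 = 0x1E20.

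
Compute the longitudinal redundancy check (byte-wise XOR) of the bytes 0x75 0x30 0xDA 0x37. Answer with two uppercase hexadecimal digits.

A8

XOR the bytes together:
  start with 0x75
  0x75 ⊕ 0x30 = 0x45
  0x45 ⊕ 0xDA = 0x9F
  0x9F ⊕ 0x37 = 0xA8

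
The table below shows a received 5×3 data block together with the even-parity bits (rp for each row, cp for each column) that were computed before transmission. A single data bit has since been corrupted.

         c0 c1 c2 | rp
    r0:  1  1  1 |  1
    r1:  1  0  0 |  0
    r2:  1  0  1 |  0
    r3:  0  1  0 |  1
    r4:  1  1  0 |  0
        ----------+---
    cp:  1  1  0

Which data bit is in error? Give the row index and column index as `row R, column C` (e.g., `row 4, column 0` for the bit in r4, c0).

Recompute each row's even parity and compare to rp:
  r0: data parity 1, sent rp 1 → ok
  r1: data parity 1, sent rp 0 → mismatch
  r2: data parity 0, sent rp 0 → ok
  r3: data parity 1, sent rp 1 → ok
  r4: data parity 0, sent rp 0 → ok
Recompute each column's even parity and compare to cp:
  c0: data parity 0, sent cp 1 → mismatch
  c1: data parity 1, sent cp 1 → ok
  c2: data parity 0, sent cp 0 → ok
Exactly one row (r1) and one column (c0) fail → the flipped bit is at their intersection.

row 1, column 0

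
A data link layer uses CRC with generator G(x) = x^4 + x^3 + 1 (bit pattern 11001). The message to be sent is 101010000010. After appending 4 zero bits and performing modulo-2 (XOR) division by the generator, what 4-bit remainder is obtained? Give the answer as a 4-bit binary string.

Append 4 zeros: 1010100000100000. Divide by 11001 (XOR where the leading bit is 1):
  pos 0: 10101 XOR 11001 = 01100
  pos 1: 11000 XOR 11001 = 00001
  pos 5: 10000 XOR 11001 = 01001
  pos 6: 10011 XOR 11001 = 01010
  pos 7: 10100 XOR 11001 = 01101
  pos 8: 11010 XOR 11001 = 00011
  pos 11: 11000 XOR 11001 = 00001
Remainder (last 4 bits) = 0001. This is the CRC / FCS.

0001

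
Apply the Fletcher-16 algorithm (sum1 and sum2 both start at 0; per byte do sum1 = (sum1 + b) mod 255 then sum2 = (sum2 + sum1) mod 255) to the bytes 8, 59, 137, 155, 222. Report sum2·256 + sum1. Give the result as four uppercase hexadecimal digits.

C747

Running sums (mod 255):
  after byte 0 (8): sum1=8, sum2=8
  after byte 1 (59): sum1=67, sum2=75
  after byte 2 (137): sum1=204, sum2=24
  after byte 3 (155): sum1=104, sum2=128
  after byte 4 (222): sum1=71, sum2=199
Checksum = sum2·256 + sum1 = 199·256 + 71 = 51015 = 0xC747.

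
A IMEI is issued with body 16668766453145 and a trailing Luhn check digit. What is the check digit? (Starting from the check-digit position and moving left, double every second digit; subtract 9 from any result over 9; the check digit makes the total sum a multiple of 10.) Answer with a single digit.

Partial digits right→left: 5 4 1 3 5 4 6 6 7 8 6 6 6 1
Double every second digit counting from the check-digit position (so the 1st, 3rd, 5th, ... of the partial from the right).
  doubled (with −9 where >9): 1 2 1 3 5 3 3 → sum 18
  kept as-is: 4 3 4 6 8 6 1 → sum 32
Total = 18 + 32 = 50.
Check digit = (10 − (50 mod 10)) mod 10 = 0.

0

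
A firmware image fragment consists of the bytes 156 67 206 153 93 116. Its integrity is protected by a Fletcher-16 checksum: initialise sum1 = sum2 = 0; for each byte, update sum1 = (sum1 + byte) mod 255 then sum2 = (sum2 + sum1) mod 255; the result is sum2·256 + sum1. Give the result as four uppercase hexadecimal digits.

Running sums (mod 255):
  after byte 0 (156): sum1=156, sum2=156
  after byte 1 (67): sum1=223, sum2=124
  after byte 2 (206): sum1=174, sum2=43
  after byte 3 (153): sum1=72, sum2=115
  after byte 4 (93): sum1=165, sum2=25
  after byte 5 (116): sum1=26, sum2=51
Checksum = sum2·256 + sum1 = 51·256 + 26 = 13082 = 0x331A.

331A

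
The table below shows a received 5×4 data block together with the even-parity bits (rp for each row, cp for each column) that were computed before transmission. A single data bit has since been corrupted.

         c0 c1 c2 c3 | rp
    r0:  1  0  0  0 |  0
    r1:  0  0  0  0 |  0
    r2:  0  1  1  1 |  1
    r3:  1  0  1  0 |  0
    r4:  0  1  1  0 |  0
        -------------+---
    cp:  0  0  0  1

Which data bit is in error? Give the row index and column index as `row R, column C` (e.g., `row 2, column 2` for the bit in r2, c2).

row 0, column 2

Recompute each row's even parity and compare to rp:
  r0: data parity 1, sent rp 0 → mismatch
  r1: data parity 0, sent rp 0 → ok
  r2: data parity 1, sent rp 1 → ok
  r3: data parity 0, sent rp 0 → ok
  r4: data parity 0, sent rp 0 → ok
Recompute each column's even parity and compare to cp:
  c0: data parity 0, sent cp 0 → ok
  c1: data parity 0, sent cp 0 → ok
  c2: data parity 1, sent cp 0 → mismatch
  c3: data parity 1, sent cp 1 → ok
Exactly one row (r0) and one column (c2) fail → the flipped bit is at their intersection.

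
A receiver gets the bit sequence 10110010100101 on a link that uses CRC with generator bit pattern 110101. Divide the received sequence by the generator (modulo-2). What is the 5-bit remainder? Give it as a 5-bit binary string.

Modulo-2 division of 10110010100101 by 110101:
  pos 0: 101100 XOR 110101 = 011001
  pos 1: 110011 XOR 110101 = 000110
  pos 4: 110010 XOR 110101 = 000111
  pos 7: 111010 XOR 110101 = 001111
Remainder = 11111 (nonzero — an error is detected).

11111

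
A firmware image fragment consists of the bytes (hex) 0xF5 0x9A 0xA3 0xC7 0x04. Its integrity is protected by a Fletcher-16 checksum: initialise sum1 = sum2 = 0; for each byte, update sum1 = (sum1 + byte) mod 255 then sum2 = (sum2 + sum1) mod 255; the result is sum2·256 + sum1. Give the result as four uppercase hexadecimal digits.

Running sums (mod 255):
  after byte 0 (0xF5): sum1=245, sum2=245
  after byte 1 (0x9A): sum1=144, sum2=134
  after byte 2 (0xA3): sum1=52, sum2=186
  after byte 3 (0xC7): sum1=251, sum2=182
  after byte 4 (0x04): sum1=0, sum2=182
Checksum = sum2·256 + sum1 = 182·256 + 0 = 46592 = 0xB600.

B600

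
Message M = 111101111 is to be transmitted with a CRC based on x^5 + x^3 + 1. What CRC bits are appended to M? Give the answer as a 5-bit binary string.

11011

Append 5 zeros: 11110111100000. Divide by 101001 (XOR where the leading bit is 1):
  pos 0: 111101 XOR 101001 = 010100
  pos 1: 101001 XOR 101001 = 000000
  pos 7: 110000 XOR 101001 = 011001
  pos 8: 110010 XOR 101001 = 011011
Remainder (last 5 bits) = 11011. This is the CRC / FCS.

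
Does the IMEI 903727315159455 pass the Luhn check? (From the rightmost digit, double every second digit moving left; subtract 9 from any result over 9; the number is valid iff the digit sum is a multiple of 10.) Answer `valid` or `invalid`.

valid

From the right, keep odd positions and double even positions (subtract 9 from any doubled value over 9):
  doubled (positions 2,4,...): 1 9 2 2 5 5 0 → sum 24
  kept (positions 1,3,...): 5 4 5 5 3 2 3 9 → sum 36
Total = 60.
60 mod 10 = 0, so the number is valid.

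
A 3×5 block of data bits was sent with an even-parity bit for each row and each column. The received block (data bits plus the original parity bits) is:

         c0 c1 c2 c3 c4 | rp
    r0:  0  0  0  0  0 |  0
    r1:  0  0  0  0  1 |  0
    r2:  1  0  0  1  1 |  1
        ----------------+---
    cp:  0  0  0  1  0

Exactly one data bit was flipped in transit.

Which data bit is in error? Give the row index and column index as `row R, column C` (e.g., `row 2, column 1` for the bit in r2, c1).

Recompute each row's even parity and compare to rp:
  r0: data parity 0, sent rp 0 → ok
  r1: data parity 1, sent rp 0 → mismatch
  r2: data parity 1, sent rp 1 → ok
Recompute each column's even parity and compare to cp:
  c0: data parity 1, sent cp 0 → mismatch
  c1: data parity 0, sent cp 0 → ok
  c2: data parity 0, sent cp 0 → ok
  c3: data parity 1, sent cp 1 → ok
  c4: data parity 0, sent cp 0 → ok
Exactly one row (r1) and one column (c0) fail → the flipped bit is at their intersection.

row 1, column 0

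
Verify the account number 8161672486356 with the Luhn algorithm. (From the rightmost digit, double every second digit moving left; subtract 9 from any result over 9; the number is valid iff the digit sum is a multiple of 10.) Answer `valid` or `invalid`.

From the right, keep odd positions and double even positions (subtract 9 from any doubled value over 9):
  doubled (positions 2,4,...): 1 3 8 5 2 2 → sum 21
  kept (positions 1,3,...): 6 3 8 2 6 6 8 → sum 39
Total = 60.
60 mod 10 = 0, so the number is valid.

valid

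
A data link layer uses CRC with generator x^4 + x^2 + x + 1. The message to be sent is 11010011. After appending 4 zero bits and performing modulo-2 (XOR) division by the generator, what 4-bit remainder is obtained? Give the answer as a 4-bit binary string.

0100

Append 4 zeros: 110100110000. Divide by 10111 (XOR where the leading bit is 1):
  pos 0: 11010 XOR 10111 = 01101
  pos 1: 11010 XOR 10111 = 01101
  pos 2: 11011 XOR 10111 = 01100
  pos 3: 11001 XOR 10111 = 01110
  pos 4: 11100 XOR 10111 = 01011
  pos 5: 10110 XOR 10111 = 00001
Remainder (last 4 bits) = 0100. This is the CRC / FCS.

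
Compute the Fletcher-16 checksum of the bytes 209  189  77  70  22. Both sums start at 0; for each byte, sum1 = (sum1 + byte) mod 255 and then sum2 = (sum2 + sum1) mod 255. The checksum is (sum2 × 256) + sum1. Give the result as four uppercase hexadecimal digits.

9A39

Running sums (mod 255):
  after byte 0 (209): sum1=209, sum2=209
  after byte 1 (189): sum1=143, sum2=97
  after byte 2 (77): sum1=220, sum2=62
  after byte 3 (70): sum1=35, sum2=97
  after byte 4 (22): sum1=57, sum2=154
Checksum = sum2·256 + sum1 = 154·256 + 57 = 39481 = 0x9A39.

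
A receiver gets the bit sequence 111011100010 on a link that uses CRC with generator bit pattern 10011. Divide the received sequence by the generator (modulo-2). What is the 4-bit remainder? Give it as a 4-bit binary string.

Modulo-2 division of 111011100010 by 10011:
  pos 0: 11101 XOR 10011 = 01110
  pos 1: 11101 XOR 10011 = 01110
  pos 2: 11101 XOR 10011 = 01110
  pos 3: 11100 XOR 10011 = 01111
  pos 4: 11110 XOR 10011 = 01101
  pos 5: 11010 XOR 10011 = 01001
  pos 6: 10011 XOR 10011 = 00000
Remainder = 0000 (zero — the frame passes the CRC check).

0000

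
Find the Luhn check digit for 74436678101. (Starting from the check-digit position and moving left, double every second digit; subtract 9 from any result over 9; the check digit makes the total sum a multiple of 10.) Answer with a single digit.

4

Partial digits right→left: 1 0 1 8 7 6 6 3 4 4 7
Double every second digit counting from the check-digit position (so the 1st, 3rd, 5th, ... of the partial from the right).
  doubled (with −9 where >9): 2 2 5 3 8 5 → sum 25
  kept as-is: 0 8 6 3 4 → sum 21
Total = 25 + 21 = 46.
Check digit = (10 − (46 mod 10)) mod 10 = 4.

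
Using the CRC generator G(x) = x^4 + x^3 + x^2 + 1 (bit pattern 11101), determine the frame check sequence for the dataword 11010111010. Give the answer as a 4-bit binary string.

0010

Append 4 zeros: 110101110100000. Divide by 11101 (XOR where the leading bit is 1):
  pos 0: 11010 XOR 11101 = 00111
  pos 2: 11111 XOR 11101 = 00010
  pos 5: 10101 XOR 11101 = 01000
  pos 6: 10000 XOR 11101 = 01101
  pos 7: 11010 XOR 11101 = 00111
  pos 9: 11100 XOR 11101 = 00001
Remainder (last 4 bits) = 0010. This is the CRC / FCS.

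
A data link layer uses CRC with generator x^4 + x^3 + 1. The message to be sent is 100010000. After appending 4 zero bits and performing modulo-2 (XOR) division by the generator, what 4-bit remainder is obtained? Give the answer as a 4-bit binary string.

Append 4 zeros: 1000100000000. Divide by 11001 (XOR where the leading bit is 1):
  pos 0: 10001 XOR 11001 = 01000
  pos 1: 10000 XOR 11001 = 01001
  pos 2: 10010 XOR 11001 = 01011
  pos 3: 10110 XOR 11001 = 01111
  pos 4: 11110 XOR 11001 = 00111
  pos 6: 11100 XOR 11001 = 00101
  pos 8: 10100 XOR 11001 = 01101
Remainder (last 4 bits) = 1101. This is the CRC / FCS.

1101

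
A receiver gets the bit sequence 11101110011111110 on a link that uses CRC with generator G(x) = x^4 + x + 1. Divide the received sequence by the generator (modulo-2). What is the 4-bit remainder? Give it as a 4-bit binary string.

0000

Modulo-2 division of 11101110011111110 by 10011:
  pos 0: 11101 XOR 10011 = 01110
  pos 1: 11101 XOR 10011 = 01110
  pos 2: 11101 XOR 10011 = 01110
  pos 3: 11100 XOR 10011 = 01111
  pos 4: 11110 XOR 10011 = 01101
  pos 5: 11011 XOR 10011 = 01000
  pos 6: 10001 XOR 10011 = 00010
  pos 9: 10111 XOR 10011 = 00100
  pos 11: 10011 XOR 10011 = 00000
Remainder = 0000 (zero — the frame passes the CRC check).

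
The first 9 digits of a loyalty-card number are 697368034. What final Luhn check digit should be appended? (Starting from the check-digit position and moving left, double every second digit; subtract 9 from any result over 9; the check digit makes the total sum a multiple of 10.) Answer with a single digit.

Partial digits right→left: 4 3 0 8 6 3 7 9 6
Double every second digit counting from the check-digit position (so the 1st, 3rd, 5th, ... of the partial from the right).
  doubled (with −9 where >9): 8 0 3 5 3 → sum 19
  kept as-is: 3 8 3 9 → sum 23
Total = 19 + 23 = 42.
Check digit = (10 − (42 mod 10)) mod 10 = 8.

8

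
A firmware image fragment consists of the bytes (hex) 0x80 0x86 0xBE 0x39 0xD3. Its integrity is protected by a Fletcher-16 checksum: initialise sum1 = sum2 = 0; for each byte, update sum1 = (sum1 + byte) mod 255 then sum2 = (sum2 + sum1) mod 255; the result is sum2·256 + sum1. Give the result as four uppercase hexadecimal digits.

Running sums (mod 255):
  after byte 0 (0x80): sum1=128, sum2=128
  after byte 1 (0x86): sum1=7, sum2=135
  after byte 2 (0xBE): sum1=197, sum2=77
  after byte 3 (0x39): sum1=254, sum2=76
  after byte 4 (0xD3): sum1=210, sum2=31
Checksum = sum2·256 + sum1 = 31·256 + 210 = 8146 = 0x1FD2.

1FD2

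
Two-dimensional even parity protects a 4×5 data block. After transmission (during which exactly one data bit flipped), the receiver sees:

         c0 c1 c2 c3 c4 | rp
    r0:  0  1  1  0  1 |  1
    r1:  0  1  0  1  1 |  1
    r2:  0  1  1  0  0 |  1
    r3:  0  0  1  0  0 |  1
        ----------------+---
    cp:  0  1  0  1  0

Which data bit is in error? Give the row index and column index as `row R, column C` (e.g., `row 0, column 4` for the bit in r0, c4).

Recompute each row's even parity and compare to rp:
  r0: data parity 1, sent rp 1 → ok
  r1: data parity 1, sent rp 1 → ok
  r2: data parity 0, sent rp 1 → mismatch
  r3: data parity 1, sent rp 1 → ok
Recompute each column's even parity and compare to cp:
  c0: data parity 0, sent cp 0 → ok
  c1: data parity 1, sent cp 1 → ok
  c2: data parity 1, sent cp 0 → mismatch
  c3: data parity 1, sent cp 1 → ok
  c4: data parity 0, sent cp 0 → ok
Exactly one row (r2) and one column (c2) fail → the flipped bit is at their intersection.

row 2, column 2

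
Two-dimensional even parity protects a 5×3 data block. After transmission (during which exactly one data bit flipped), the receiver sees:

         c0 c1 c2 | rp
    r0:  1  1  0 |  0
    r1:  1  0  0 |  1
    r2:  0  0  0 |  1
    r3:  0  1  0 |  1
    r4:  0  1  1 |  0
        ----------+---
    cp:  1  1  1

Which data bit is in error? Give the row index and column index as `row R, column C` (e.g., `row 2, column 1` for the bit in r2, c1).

Recompute each row's even parity and compare to rp:
  r0: data parity 0, sent rp 0 → ok
  r1: data parity 1, sent rp 1 → ok
  r2: data parity 0, sent rp 1 → mismatch
  r3: data parity 1, sent rp 1 → ok
  r4: data parity 0, sent rp 0 → ok
Recompute each column's even parity and compare to cp:
  c0: data parity 0, sent cp 1 → mismatch
  c1: data parity 1, sent cp 1 → ok
  c2: data parity 1, sent cp 1 → ok
Exactly one row (r2) and one column (c0) fail → the flipped bit is at their intersection.

row 2, column 0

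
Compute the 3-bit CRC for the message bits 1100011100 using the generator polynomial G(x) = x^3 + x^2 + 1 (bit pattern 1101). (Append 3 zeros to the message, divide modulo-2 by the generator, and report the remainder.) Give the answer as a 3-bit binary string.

Append 3 zeros: 1100011100000. Divide by 1101 (XOR where the leading bit is 1):
  pos 0: 1100 XOR 1101 = 0001
  pos 3: 1011 XOR 1101 = 0110
  pos 4: 1101 XOR 1101 = 0000
Remainder (last 3 bits) = 000. This is the CRC / FCS.

000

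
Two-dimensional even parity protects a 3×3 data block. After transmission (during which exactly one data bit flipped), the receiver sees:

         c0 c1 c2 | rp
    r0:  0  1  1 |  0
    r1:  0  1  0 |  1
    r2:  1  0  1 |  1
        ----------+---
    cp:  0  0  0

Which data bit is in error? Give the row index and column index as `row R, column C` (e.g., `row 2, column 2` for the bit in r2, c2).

row 2, column 0

Recompute each row's even parity and compare to rp:
  r0: data parity 0, sent rp 0 → ok
  r1: data parity 1, sent rp 1 → ok
  r2: data parity 0, sent rp 1 → mismatch
Recompute each column's even parity and compare to cp:
  c0: data parity 1, sent cp 0 → mismatch
  c1: data parity 0, sent cp 0 → ok
  c2: data parity 0, sent cp 0 → ok
Exactly one row (r2) and one column (c0) fail → the flipped bit is at their intersection.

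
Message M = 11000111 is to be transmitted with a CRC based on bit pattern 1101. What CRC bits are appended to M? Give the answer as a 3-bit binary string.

000

Append 3 zeros: 11000111000. Divide by 1101 (XOR where the leading bit is 1):
  pos 0: 1100 XOR 1101 = 0001
  pos 3: 1011 XOR 1101 = 0110
  pos 4: 1101 XOR 1101 = 0000
Remainder (last 3 bits) = 000. This is the CRC / FCS.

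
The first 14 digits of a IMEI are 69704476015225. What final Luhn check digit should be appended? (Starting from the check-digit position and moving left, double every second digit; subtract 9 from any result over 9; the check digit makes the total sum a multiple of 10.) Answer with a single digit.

Partial digits right→left: 5 2 2 5 1 0 6 7 4 4 0 7 9 6
Double every second digit counting from the check-digit position (so the 1st, 3rd, 5th, ... of the partial from the right).
  doubled (with −9 where >9): 1 4 2 3 8 0 9 → sum 27
  kept as-is: 2 5 0 7 4 7 6 → sum 31
Total = 27 + 31 = 58.
Check digit = (10 − (58 mod 10)) mod 10 = 2.

2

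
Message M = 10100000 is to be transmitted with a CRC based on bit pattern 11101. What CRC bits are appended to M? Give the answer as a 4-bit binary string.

1001

Append 4 zeros: 101000000000. Divide by 11101 (XOR where the leading bit is 1):
  pos 0: 10100 XOR 11101 = 01001
  pos 1: 10010 XOR 11101 = 01111
  pos 2: 11110 XOR 11101 = 00011
  pos 5: 11000 XOR 11101 = 00101
  pos 7: 10100 XOR 11101 = 01001
Remainder (last 4 bits) = 1001. This is the CRC / FCS.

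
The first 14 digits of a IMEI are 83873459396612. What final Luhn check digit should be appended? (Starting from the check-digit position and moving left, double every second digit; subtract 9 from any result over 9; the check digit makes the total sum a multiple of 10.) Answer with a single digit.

Partial digits right→left: 2 1 6 6 9 3 9 5 4 3 7 8 3 8
Double every second digit counting from the check-digit position (so the 1st, 3rd, 5th, ... of the partial from the right).
  doubled (with −9 where >9): 4 3 9 9 8 5 6 → sum 44
  kept as-is: 1 6 3 5 3 8 8 → sum 34
Total = 44 + 34 = 78.
Check digit = (10 − (78 mod 10)) mod 10 = 2.

2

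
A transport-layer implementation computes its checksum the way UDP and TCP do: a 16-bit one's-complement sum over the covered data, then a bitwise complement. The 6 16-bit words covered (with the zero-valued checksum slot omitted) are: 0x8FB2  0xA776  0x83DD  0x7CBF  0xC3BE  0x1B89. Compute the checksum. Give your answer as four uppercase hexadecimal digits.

E8F1

One's-complement addition (fold any carry out of bit 15 back into bit 0):
  0x8FB2 + 0xA776 = 0x13728 → wrap carry → 0x3729
  0x3729 + 0x83DD = 0x0BB06
  0xBB06 + 0x7CBF = 0x137C5 → wrap carry → 0x37C6
  0x37C6 + 0xC3BE = 0x0FB84
  0xFB84 + 0x1B89 = 0x1170D → wrap carry → 0x170E
One's-complement sum = 0x170E.
Checksum = ~0x170E & 0xFFFF = 0xE8F1.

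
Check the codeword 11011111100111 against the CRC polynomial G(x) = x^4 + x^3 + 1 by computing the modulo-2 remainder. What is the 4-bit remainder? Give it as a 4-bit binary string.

0000

Modulo-2 division of 11011111100111 by 11001:
  pos 0: 11011 XOR 11001 = 00010
  pos 3: 10111 XOR 11001 = 01110
  pos 4: 11101 XOR 11001 = 00100
  pos 6: 10000 XOR 11001 = 01001
  pos 7: 10011 XOR 11001 = 01010
  pos 8: 10101 XOR 11001 = 01100
  pos 9: 11001 XOR 11001 = 00000
Remainder = 0000 (zero — the frame passes the CRC check).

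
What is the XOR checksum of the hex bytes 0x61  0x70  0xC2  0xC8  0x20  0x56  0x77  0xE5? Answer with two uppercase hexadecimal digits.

FF

XOR the bytes together:
  start with 0x61
  0x61 ⊕ 0x70 = 0x11
  0x11 ⊕ 0xC2 = 0xD3
  0xD3 ⊕ 0xC8 = 0x1B
  0x1B ⊕ 0x20 = 0x3B
  0x3B ⊕ 0x56 = 0x6D
  0x6D ⊕ 0x77 = 0x1A
  0x1A ⊕ 0xE5 = 0xFF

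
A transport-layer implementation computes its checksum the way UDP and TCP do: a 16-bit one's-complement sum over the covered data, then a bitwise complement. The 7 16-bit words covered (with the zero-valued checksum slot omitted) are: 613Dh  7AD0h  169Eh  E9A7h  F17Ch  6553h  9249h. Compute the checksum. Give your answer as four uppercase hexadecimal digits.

One's-complement addition (fold any carry out of bit 15 back into bit 0):
  0x613D + 0x7AD0 = 0x0DC0D
  0xDC0D + 0x169E = 0x0F2AB
  0xF2AB + 0xE9A7 = 0x1DC52 → wrap carry → 0xDC53
  0xDC53 + 0xF17C = 0x1CDCF → wrap carry → 0xCDD0
  0xCDD0 + 0x6553 = 0x13323 → wrap carry → 0x3324
  0x3324 + 0x9249 = 0x0C56D
One's-complement sum = 0xC56D.
Checksum = ~0xC56D & 0xFFFF = 0x3A92.

3A92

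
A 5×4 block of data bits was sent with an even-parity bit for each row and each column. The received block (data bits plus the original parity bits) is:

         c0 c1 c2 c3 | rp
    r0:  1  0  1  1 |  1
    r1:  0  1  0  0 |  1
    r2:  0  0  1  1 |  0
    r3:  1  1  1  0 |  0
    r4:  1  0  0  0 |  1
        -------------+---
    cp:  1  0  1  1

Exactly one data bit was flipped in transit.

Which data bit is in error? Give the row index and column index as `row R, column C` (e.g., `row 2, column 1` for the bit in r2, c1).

Recompute each row's even parity and compare to rp:
  r0: data parity 1, sent rp 1 → ok
  r1: data parity 1, sent rp 1 → ok
  r2: data parity 0, sent rp 0 → ok
  r3: data parity 1, sent rp 0 → mismatch
  r4: data parity 1, sent rp 1 → ok
Recompute each column's even parity and compare to cp:
  c0: data parity 1, sent cp 1 → ok
  c1: data parity 0, sent cp 0 → ok
  c2: data parity 1, sent cp 1 → ok
  c3: data parity 0, sent cp 1 → mismatch
Exactly one row (r3) and one column (c3) fail → the flipped bit is at their intersection.

row 3, column 3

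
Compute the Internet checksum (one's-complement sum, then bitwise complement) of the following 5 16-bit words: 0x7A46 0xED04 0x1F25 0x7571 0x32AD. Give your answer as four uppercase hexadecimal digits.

One's-complement addition (fold any carry out of bit 15 back into bit 0):
  0x7A46 + 0xED04 = 0x1674A → wrap carry → 0x674B
  0x674B + 0x1F25 = 0x08670
  0x8670 + 0x7571 = 0x0FBE1
  0xFBE1 + 0x32AD = 0x12E8E → wrap carry → 0x2E8F
One's-complement sum = 0x2E8F.
Checksum = ~0x2E8F & 0xFFFF = 0xD170.

D170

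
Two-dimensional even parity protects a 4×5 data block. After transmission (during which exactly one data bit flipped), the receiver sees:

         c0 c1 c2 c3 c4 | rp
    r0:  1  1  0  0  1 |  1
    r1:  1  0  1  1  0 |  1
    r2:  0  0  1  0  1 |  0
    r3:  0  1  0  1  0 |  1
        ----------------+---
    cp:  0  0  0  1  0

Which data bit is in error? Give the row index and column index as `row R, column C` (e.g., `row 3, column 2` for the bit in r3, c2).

Recompute each row's even parity and compare to rp:
  r0: data parity 1, sent rp 1 → ok
  r1: data parity 1, sent rp 1 → ok
  r2: data parity 0, sent rp 0 → ok
  r3: data parity 0, sent rp 1 → mismatch
Recompute each column's even parity and compare to cp:
  c0: data parity 0, sent cp 0 → ok
  c1: data parity 0, sent cp 0 → ok
  c2: data parity 0, sent cp 0 → ok
  c3: data parity 0, sent cp 1 → mismatch
  c4: data parity 0, sent cp 0 → ok
Exactly one row (r3) and one column (c3) fail → the flipped bit is at their intersection.

row 3, column 3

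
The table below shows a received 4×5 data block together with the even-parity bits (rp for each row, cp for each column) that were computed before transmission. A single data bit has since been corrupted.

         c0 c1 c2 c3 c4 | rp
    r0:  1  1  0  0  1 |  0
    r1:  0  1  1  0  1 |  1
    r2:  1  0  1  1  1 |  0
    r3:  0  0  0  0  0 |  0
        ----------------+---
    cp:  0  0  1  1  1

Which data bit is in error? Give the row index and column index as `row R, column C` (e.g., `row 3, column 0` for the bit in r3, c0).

Recompute each row's even parity and compare to rp:
  r0: data parity 1, sent rp 0 → mismatch
  r1: data parity 1, sent rp 1 → ok
  r2: data parity 0, sent rp 0 → ok
  r3: data parity 0, sent rp 0 → ok
Recompute each column's even parity and compare to cp:
  c0: data parity 0, sent cp 0 → ok
  c1: data parity 0, sent cp 0 → ok
  c2: data parity 0, sent cp 1 → mismatch
  c3: data parity 1, sent cp 1 → ok
  c4: data parity 1, sent cp 1 → ok
Exactly one row (r0) and one column (c2) fail → the flipped bit is at their intersection.

row 0, column 2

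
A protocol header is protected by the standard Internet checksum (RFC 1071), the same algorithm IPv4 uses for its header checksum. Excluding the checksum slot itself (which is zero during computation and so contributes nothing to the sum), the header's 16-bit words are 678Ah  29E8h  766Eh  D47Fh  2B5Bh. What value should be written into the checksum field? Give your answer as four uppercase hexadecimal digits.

F843

One's-complement addition (fold any carry out of bit 15 back into bit 0):
  0x678A + 0x29E8 = 0x09172
  0x9172 + 0x766E = 0x107E0 → wrap carry → 0x07E1
  0x07E1 + 0xD47F = 0x0DC60
  0xDC60 + 0x2B5B = 0x107BB → wrap carry → 0x07BC
One's-complement sum = 0x07BC.
Checksum = ~0x07BC & 0xFFFF = 0xF843.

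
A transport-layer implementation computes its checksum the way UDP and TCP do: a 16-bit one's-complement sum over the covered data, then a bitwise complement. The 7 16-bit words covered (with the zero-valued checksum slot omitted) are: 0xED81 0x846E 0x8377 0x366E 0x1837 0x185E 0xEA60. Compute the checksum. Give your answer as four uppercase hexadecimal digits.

One's-complement addition (fold any carry out of bit 15 back into bit 0):
  0xED81 + 0x846E = 0x171EF → wrap carry → 0x71F0
  0x71F0 + 0x8377 = 0x0F567
  0xF567 + 0x366E = 0x12BD5 → wrap carry → 0x2BD6
  0x2BD6 + 0x1837 = 0x0440D
  0x440D + 0x185E = 0x05C6B
  0x5C6B + 0xEA60 = 0x146CB → wrap carry → 0x46CC
One's-complement sum = 0x46CC.
Checksum = ~0x46CC & 0xFFFF = 0xB933.

B933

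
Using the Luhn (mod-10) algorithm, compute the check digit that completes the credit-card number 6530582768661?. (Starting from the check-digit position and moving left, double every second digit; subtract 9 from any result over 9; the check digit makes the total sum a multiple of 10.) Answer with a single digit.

4

Partial digits right→left: 1 6 6 8 6 7 2 8 5 0 3 5 6
Double every second digit counting from the check-digit position (so the 1st, 3rd, 5th, ... of the partial from the right).
  doubled (with −9 where >9): 2 3 3 4 1 6 3 → sum 22
  kept as-is: 6 8 7 8 0 5 → sum 34
Total = 22 + 34 = 56.
Check digit = (10 − (56 mod 10)) mod 10 = 4.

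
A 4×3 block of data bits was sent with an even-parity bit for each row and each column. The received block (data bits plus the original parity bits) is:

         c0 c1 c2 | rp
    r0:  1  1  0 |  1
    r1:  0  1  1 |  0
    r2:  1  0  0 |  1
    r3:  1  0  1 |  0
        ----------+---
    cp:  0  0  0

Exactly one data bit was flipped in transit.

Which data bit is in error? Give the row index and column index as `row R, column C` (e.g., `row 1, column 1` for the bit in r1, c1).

row 0, column 0

Recompute each row's even parity and compare to rp:
  r0: data parity 0, sent rp 1 → mismatch
  r1: data parity 0, sent rp 0 → ok
  r2: data parity 1, sent rp 1 → ok
  r3: data parity 0, sent rp 0 → ok
Recompute each column's even parity and compare to cp:
  c0: data parity 1, sent cp 0 → mismatch
  c1: data parity 0, sent cp 0 → ok
  c2: data parity 0, sent cp 0 → ok
Exactly one row (r0) and one column (c0) fail → the flipped bit is at their intersection.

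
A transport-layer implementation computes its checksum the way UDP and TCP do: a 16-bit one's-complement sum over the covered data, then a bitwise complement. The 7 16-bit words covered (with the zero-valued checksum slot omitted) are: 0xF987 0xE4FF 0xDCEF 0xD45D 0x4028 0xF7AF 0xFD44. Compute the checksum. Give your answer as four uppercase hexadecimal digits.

3B0D

One's-complement addition (fold any carry out of bit 15 back into bit 0):
  0xF987 + 0xE4FF = 0x1DE86 → wrap carry → 0xDE87
  0xDE87 + 0xDCEF = 0x1BB76 → wrap carry → 0xBB77
  0xBB77 + 0xD45D = 0x18FD4 → wrap carry → 0x8FD5
  0x8FD5 + 0x4028 = 0x0CFFD
  0xCFFD + 0xF7AF = 0x1C7AC → wrap carry → 0xC7AD
  0xC7AD + 0xFD44 = 0x1C4F1 → wrap carry → 0xC4F2
One's-complement sum = 0xC4F2.
Checksum = ~0xC4F2 & 0xFFFF = 0x3B0D.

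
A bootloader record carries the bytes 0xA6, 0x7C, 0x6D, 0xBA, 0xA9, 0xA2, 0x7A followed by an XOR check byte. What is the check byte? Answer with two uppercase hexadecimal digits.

XOR the bytes together:
  start with 0xA6
  0xA6 ⊕ 0x7C = 0xDA
  0xDA ⊕ 0x6D = 0xB7
  0xB7 ⊕ 0xBA = 0x0D
  0x0D ⊕ 0xA9 = 0xA4
  0xA4 ⊕ 0xA2 = 0x06
  0x06 ⊕ 0x7A = 0x7C

7C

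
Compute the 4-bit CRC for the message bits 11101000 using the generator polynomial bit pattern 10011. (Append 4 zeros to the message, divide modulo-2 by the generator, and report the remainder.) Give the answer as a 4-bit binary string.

1000

Append 4 zeros: 111010000000. Divide by 10011 (XOR where the leading bit is 1):
  pos 0: 11101 XOR 10011 = 01110
  pos 1: 11100 XOR 10011 = 01111
  pos 2: 11110 XOR 10011 = 01101
  pos 3: 11010 XOR 10011 = 01001
  pos 4: 10010 XOR 10011 = 00001
Remainder (last 4 bits) = 1000. This is the CRC / FCS.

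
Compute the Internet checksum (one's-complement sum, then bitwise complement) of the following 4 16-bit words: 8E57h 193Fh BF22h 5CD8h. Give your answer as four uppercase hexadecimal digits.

3C6E

One's-complement addition (fold any carry out of bit 15 back into bit 0):
  0x8E57 + 0x193F = 0x0A796
  0xA796 + 0xBF22 = 0x166B8 → wrap carry → 0x66B9
  0x66B9 + 0x5CD8 = 0x0C391
One's-complement sum = 0xC391.
Checksum = ~0xC391 & 0xFFFF = 0x3C6E.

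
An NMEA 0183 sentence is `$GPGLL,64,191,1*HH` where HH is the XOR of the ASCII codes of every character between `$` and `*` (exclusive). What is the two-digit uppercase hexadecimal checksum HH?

76

XOR the ASCII codes of the payload characters:
  'G' = 0x47 → acc = 0x47
  'P' = 0x50 → acc = 0x17
  'G' = 0x47 → acc = 0x50
  'L' = 0x4C → acc = 0x1C
  'L' = 0x4C → acc = 0x50
  ',' = 0x2C → acc = 0x7C
  '6' = 0x36 → acc = 0x4A
  '4' = 0x34 → acc = 0x7E
  ',' = 0x2C → acc = 0x52
  '1' = 0x31 → acc = 0x63
  '9' = 0x39 → acc = 0x5A
  '1' = 0x31 → acc = 0x6B
  ',' = 0x2C → acc = 0x47
  '1' = 0x31 → acc = 0x76
Checksum = 0x76.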